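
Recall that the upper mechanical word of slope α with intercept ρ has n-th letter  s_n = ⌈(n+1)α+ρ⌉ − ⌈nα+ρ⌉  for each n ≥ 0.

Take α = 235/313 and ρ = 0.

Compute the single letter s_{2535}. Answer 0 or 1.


1

(n+1)α + ρ = (2536·235) / 313 = 595960/313
nα + ρ     = (2535·235) / 313 = 595725/313
⌈595960/313⌉ = 1905,  ⌈595725/313⌉ = 1904
s_{2535} = 1905 − 1904 = 1


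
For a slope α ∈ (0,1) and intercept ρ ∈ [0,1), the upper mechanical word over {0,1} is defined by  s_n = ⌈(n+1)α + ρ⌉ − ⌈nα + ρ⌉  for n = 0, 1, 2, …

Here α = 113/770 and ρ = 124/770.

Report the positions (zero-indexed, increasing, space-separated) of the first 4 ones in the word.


5 12 19 26

n=0: ⌈237/770⌉−⌈124/770⌉ = 1−1 = 0
n=1: ⌈350/770⌉−⌈237/770⌉ = 1−1 = 0
n=2: ⌈463/770⌉−⌈350/770⌉ = 1−1 = 0
n=3: ⌈576/770⌉−⌈463/770⌉ = 1−1 = 0
n=4: ⌈689/770⌉−⌈576/770⌉ = 1−1 = 0
n=5: ⌈802/770⌉−⌈689/770⌉ = 2−1 = 1  ← one
n=6: ⌈915/770⌉−⌈802/770⌉ = 2−2 = 0
n=7: ⌈1028/770⌉−⌈915/770⌉ = 2−2 = 0
n=8: ⌈1141/770⌉−⌈1028/770⌉ = 2−2 = 0
n=9: ⌈1254/770⌉−⌈1141/770⌉ = 2−2 = 0
n=10: ⌈1367/770⌉−⌈1254/770⌉ = 2−2 = 0
n=11: ⌈1480/770⌉−⌈1367/770⌉ = 2−2 = 0
n=12: ⌈1593/770⌉−⌈1480/770⌉ = 3−2 = 1  ← one
n=13: ⌈1706/770⌉−⌈1593/770⌉ = 3−3 = 0
n=14: ⌈1819/770⌉−⌈1706/770⌉ = 3−3 = 0
n=15: ⌈1932/770⌉−⌈1819/770⌉ = 3−3 = 0
n=16: ⌈2045/770⌉−⌈1932/770⌉ = 3−3 = 0
n=17: ⌈2158/770⌉−⌈2045/770⌉ = 3−3 = 0
n=18: ⌈2271/770⌉−⌈2158/770⌉ = 3−3 = 0
n=19: ⌈2384/770⌉−⌈2271/770⌉ = 4−3 = 1  ← one
n=20: ⌈2497/770⌉−⌈2384/770⌉ = 4−4 = 0
n=21: ⌈2610/770⌉−⌈2497/770⌉ = 4−4 = 0
n=22: ⌈2723/770⌉−⌈2610/770⌉ = 4−4 = 0
n=23: ⌈2836/770⌉−⌈2723/770⌉ = 4−4 = 0
n=24: ⌈2949/770⌉−⌈2836/770⌉ = 4−4 = 0
n=25: ⌈3062/770⌉−⌈2949/770⌉ = 4−4 = 0
n=26: ⌈3175/770⌉−⌈3062/770⌉ = 5−4 = 1  ← one
positions of the first 4 ones: 5 12 19 26


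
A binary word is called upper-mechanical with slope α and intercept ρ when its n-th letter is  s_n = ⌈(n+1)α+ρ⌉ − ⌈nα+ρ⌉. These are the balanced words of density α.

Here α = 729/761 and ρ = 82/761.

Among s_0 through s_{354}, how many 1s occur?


#1s = Σ_{n=0}^{354} s_n = Σ_{n=0}^{354} (⌈(n+1)α+ρ⌉ − ⌈nα+ρ⌉)
the sum telescopes: every ⌈nα+ρ⌉ with 0 < n < 355 appears once with + and once with −, leaving ⌈355α+ρ⌉ − ⌈0·α+ρ⌉
355α + ρ = (355·729 + 82) / 761 = 258877/761
ρ = 82/761
⌈258877/761⌉ = 341,  ⌈82/761⌉ = 1
#1s = 341 − 1 = 340

340


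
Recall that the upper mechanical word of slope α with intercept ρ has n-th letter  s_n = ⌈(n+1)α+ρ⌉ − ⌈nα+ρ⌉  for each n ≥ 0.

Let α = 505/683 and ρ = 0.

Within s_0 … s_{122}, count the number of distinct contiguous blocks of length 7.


8

t_n = ⌈(n·505)/683⌉ for n = 0 … 123:
  n=0…9: ⌈0/683⌉=0 ⌈505/683⌉=1 ⌈1010/683⌉=2 ⌈1515/683⌉=3 ⌈2020/683⌉=3 ⌈2525/683⌉=4 ⌈3030/683⌉=5 ⌈3535/683⌉=6 ⌈4040/683⌉=6 ⌈4545/683⌉=7
  n=10…19: ⌈5050/683⌉=8 ⌈5555/683⌉=9 ⌈6060/683⌉=9 ⌈6565/683⌉=10 ⌈7070/683⌉=11 ⌈7575/683⌉=12 ⌈8080/683⌉=12 ⌈8585/683⌉=13 ⌈9090/683⌉=14 ⌈9595/683⌉=15
  n=20…29: ⌈10100/683⌉=15 ⌈10605/683⌉=16 ⌈11110/683⌉=17 ⌈11615/683⌉=18 ⌈12120/683⌉=18 ⌈12625/683⌉=19 ⌈13130/683⌉=20 ⌈13635/683⌉=20 ⌈14140/683⌉=21 ⌈14645/683⌉=22
  n=30…39: ⌈15150/683⌉=23 ⌈15655/683⌉=23 ⌈16160/683⌉=24 ⌈16665/683⌉=25 ⌈17170/683⌉=26 ⌈17675/683⌉=26 ⌈18180/683⌉=27 ⌈18685/683⌉=28 ⌈19190/683⌉=29 ⌈19695/683⌉=29
  n=40…49: ⌈20200/683⌉=30 ⌈20705/683⌉=31 ⌈21210/683⌉=32 ⌈21715/683⌉=32 ⌈22220/683⌉=33 ⌈22725/683⌉=34 ⌈23230/683⌉=35 ⌈23735/683⌉=35 ⌈24240/683⌉=36 ⌈24745/683⌉=37
  n=50…59: ⌈25250/683⌉=37 ⌈25755/683⌉=38 ⌈26260/683⌉=39 ⌈26765/683⌉=40 ⌈27270/683⌉=40 ⌈27775/683⌉=41 ⌈28280/683⌉=42 ⌈28785/683⌉=43 ⌈29290/683⌉=43 ⌈29795/683⌉=44
  n=60…69: ⌈30300/683⌉=45 ⌈30805/683⌉=46 ⌈31310/683⌉=46 ⌈31815/683⌉=47 ⌈32320/683⌉=48 ⌈32825/683⌉=49 ⌈33330/683⌉=49 ⌈33835/683⌉=50 ⌈34340/683⌉=51 ⌈34845/683⌉=52
  n=70…79: ⌈35350/683⌉=52 ⌈35855/683⌉=53 ⌈36360/683⌉=54 ⌈36865/683⌉=54 ⌈37370/683⌉=55 ⌈37875/683⌉=56 ⌈38380/683⌉=57 ⌈38885/683⌉=57 ⌈39390/683⌉=58 ⌈39895/683⌉=59
  n=80…89: ⌈40400/683⌉=60 ⌈40905/683⌉=60 ⌈41410/683⌉=61 ⌈41915/683⌉=62 ⌈42420/683⌉=63 ⌈42925/683⌉=63 ⌈43430/683⌉=64 ⌈43935/683⌉=65 ⌈44440/683⌉=66 ⌈44945/683⌉=66
  n=90…99: ⌈45450/683⌉=67 ⌈45955/683⌉=68 ⌈46460/683⌉=69 ⌈46965/683⌉=69 ⌈47470/683⌉=70 ⌈47975/683⌉=71 ⌈48480/683⌉=71 ⌈48985/683⌉=72 ⌈49490/683⌉=73 ⌈49995/683⌉=74
  n=100…109: ⌈50500/683⌉=74 ⌈51005/683⌉=75 ⌈51510/683⌉=76 ⌈52015/683⌉=77 ⌈52520/683⌉=77 ⌈53025/683⌉=78 ⌈53530/683⌉=79 ⌈54035/683⌉=80 ⌈54540/683⌉=80 ⌈55045/683⌉=81
  n=110…119: ⌈55550/683⌉=82 ⌈56055/683⌉=83 ⌈56560/683⌉=83 ⌈57065/683⌉=84 ⌈57570/683⌉=85 ⌈58075/683⌉=86 ⌈58580/683⌉=86 ⌈59085/683⌉=87 ⌈59590/683⌉=88 ⌈60095/683⌉=88
  n=120…123: ⌈60600/683⌉=89 ⌈61105/683⌉=90 ⌈61610/683⌉=91 ⌈62115/683⌉=91
s_n = t_(n+1) − t_n for n = 0 … 122 gives
prefix = 111011101110111011101110110111011101110111011101101110111011101110111011011101110111011101110110111011101110111011101101110
slide a length-7 window over [0..6] … [116..122] (117 windows); first occurrence of each distinct factor:
  [  0..  6] 1110111
  [  1..  7] 1101110
  [  2..  8] 1011101
  [  3..  9] 0111011
  [ 20.. 26] 1110110
  [ 21.. 27] 1101101
  [ 22.. 28] 1011011
  [ 23.. 29] 0110111
  (the other 109 windows repeat one of these)
distinct factors: {0110111, 0111011, 1011011, 1011101, 1101101, 1101110, 1110110, 1110111}
count = 8  (Sturmian bound for length 7 is 8)


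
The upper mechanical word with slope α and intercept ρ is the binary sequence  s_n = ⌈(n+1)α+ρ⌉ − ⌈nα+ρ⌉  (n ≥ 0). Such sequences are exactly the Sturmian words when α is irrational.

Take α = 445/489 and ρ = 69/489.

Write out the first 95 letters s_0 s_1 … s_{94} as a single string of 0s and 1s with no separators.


n=0: ⌈(1·445+69)/489⌉ − ⌈(0·445+69)/489⌉ = ⌈514/489⌉ − ⌈69/489⌉ = 2 − 1 = 1
n=1: ⌈(2·445+69)/489⌉ − ⌈(1·445+69)/489⌉ = ⌈959/489⌉ − ⌈514/489⌉ = 2 − 2 = 0
n=2: ⌈(3·445+69)/489⌉ − ⌈(2·445+69)/489⌉ = ⌈1404/489⌉ − ⌈959/489⌉ = 3 − 2 = 1
n=3: ⌈(4·445+69)/489⌉ − ⌈(3·445+69)/489⌉ = ⌈1849/489⌉ − ⌈1404/489⌉ = 4 − 3 = 1
n=4: ⌈(5·445+69)/489⌉ − ⌈(4·445+69)/489⌉ = ⌈2294/489⌉ − ⌈1849/489⌉ = 5 − 4 = 1
n=5: ⌈(6·445+69)/489⌉ − ⌈(5·445+69)/489⌉ = ⌈2739/489⌉ − ⌈2294/489⌉ = 6 − 5 = 1
n=6: ⌈(7·445+69)/489⌉ − ⌈(6·445+69)/489⌉ = ⌈3184/489⌉ − ⌈2739/489⌉ = 7 − 6 = 1
n=7: ⌈(8·445+69)/489⌉ − ⌈(7·445+69)/489⌉ = ⌈3629/489⌉ − ⌈3184/489⌉ = 8 − 7 = 1
n=8: ⌈(9·445+69)/489⌉ − ⌈(8·445+69)/489⌉ = ⌈4074/489⌉ − ⌈3629/489⌉ = 9 − 8 = 1
n=9: ⌈(10·445+69)/489⌉ − ⌈(9·445+69)/489⌉ = ⌈4519/489⌉ − ⌈4074/489⌉ = 10 − 9 = 1
n=10: ⌈(11·445+69)/489⌉ − ⌈(10·445+69)/489⌉ = ⌈4964/489⌉ − ⌈4519/489⌉ = 11 − 10 = 1
n=11: ⌈(12·445+69)/489⌉ − ⌈(11·445+69)/489⌉ = ⌈5409/489⌉ − ⌈4964/489⌉ = 12 − 11 = 1
n=12: ⌈(13·445+69)/489⌉ − ⌈(12·445+69)/489⌉ = ⌈5854/489⌉ − ⌈5409/489⌉ = 12 − 12 = 0
n=13: ⌈(14·445+69)/489⌉ − ⌈(13·445+69)/489⌉ = ⌈6299/489⌉ − ⌈5854/489⌉ = 13 − 12 = 1
n=14: ⌈(15·445+69)/489⌉ − ⌈(14·445+69)/489⌉ = ⌈6744/489⌉ − ⌈6299/489⌉ = 14 − 13 = 1
n=15: ⌈(16·445+69)/489⌉ − ⌈(15·445+69)/489⌉ = ⌈7189/489⌉ − ⌈6744/489⌉ = 15 − 14 = 1
n=16: ⌈(17·445+69)/489⌉ − ⌈(16·445+69)/489⌉ = ⌈7634/489⌉ − ⌈7189/489⌉ = 16 − 15 = 1
n=17: ⌈(18·445+69)/489⌉ − ⌈(17·445+69)/489⌉ = ⌈8079/489⌉ − ⌈7634/489⌉ = 17 − 16 = 1
n=18: ⌈(19·445+69)/489⌉ − ⌈(18·445+69)/489⌉ = ⌈8524/489⌉ − ⌈8079/489⌉ = 18 − 17 = 1
n=19: ⌈(20·445+69)/489⌉ − ⌈(19·445+69)/489⌉ = ⌈8969/489⌉ − ⌈8524/489⌉ = 19 − 18 = 1
n=20: ⌈(21·445+69)/489⌉ − ⌈(20·445+69)/489⌉ = ⌈9414/489⌉ − ⌈8969/489⌉ = 20 − 19 = 1
n=21: ⌈(22·445+69)/489⌉ − ⌈(21·445+69)/489⌉ = ⌈9859/489⌉ − ⌈9414/489⌉ = 21 − 20 = 1
n=22: ⌈(23·445+69)/489⌉ − ⌈(22·445+69)/489⌉ = ⌈10304/489⌉ − ⌈9859/489⌉ = 22 − 21 = 1
n=23: ⌈(24·445+69)/489⌉ − ⌈(23·445+69)/489⌉ = ⌈10749/489⌉ − ⌈10304/489⌉ = 22 − 22 = 0
n=24: ⌈(25·445+69)/489⌉ − ⌈(24·445+69)/489⌉ = ⌈11194/489⌉ − ⌈10749/489⌉ = 23 − 22 = 1
n=25: ⌈(26·445+69)/489⌉ − ⌈(25·445+69)/489⌉ = ⌈11639/489⌉ − ⌈11194/489⌉ = 24 − 23 = 1
n=26: ⌈(27·445+69)/489⌉ − ⌈(26·445+69)/489⌉ = ⌈12084/489⌉ − ⌈11639/489⌉ = 25 − 24 = 1
n=27: ⌈(28·445+69)/489⌉ − ⌈(27·445+69)/489⌉ = ⌈12529/489⌉ − ⌈12084/489⌉ = 26 − 25 = 1
n=28: ⌈(29·445+69)/489⌉ − ⌈(28·445+69)/489⌉ = ⌈12974/489⌉ − ⌈12529/489⌉ = 27 − 26 = 1
n=29: ⌈(30·445+69)/489⌉ − ⌈(29·445+69)/489⌉ = ⌈13419/489⌉ − ⌈12974/489⌉ = 28 − 27 = 1
n=30: ⌈(31·445+69)/489⌉ − ⌈(30·445+69)/489⌉ = ⌈13864/489⌉ − ⌈13419/489⌉ = 29 − 28 = 1
n=31: ⌈(32·445+69)/489⌉ − ⌈(31·445+69)/489⌉ = ⌈14309/489⌉ − ⌈13864/489⌉ = 30 − 29 = 1
n=32: ⌈(33·445+69)/489⌉ − ⌈(32·445+69)/489⌉ = ⌈14754/489⌉ − ⌈14309/489⌉ = 31 − 30 = 1
n=33: ⌈(34·445+69)/489⌉ − ⌈(33·445+69)/489⌉ = ⌈15199/489⌉ − ⌈14754/489⌉ = 32 − 31 = 1
n=34: ⌈(35·445+69)/489⌉ − ⌈(34·445+69)/489⌉ = ⌈15644/489⌉ − ⌈15199/489⌉ = 32 − 32 = 0
n=35: ⌈(36·445+69)/489⌉ − ⌈(35·445+69)/489⌉ = ⌈16089/489⌉ − ⌈15644/489⌉ = 33 − 32 = 1
n=36: ⌈(37·445+69)/489⌉ − ⌈(36·445+69)/489⌉ = ⌈16534/489⌉ − ⌈16089/489⌉ = 34 − 33 = 1
n=37: ⌈(38·445+69)/489⌉ − ⌈(37·445+69)/489⌉ = ⌈16979/489⌉ − ⌈16534/489⌉ = 35 − 34 = 1
n=38: ⌈(39·445+69)/489⌉ − ⌈(38·445+69)/489⌉ = ⌈17424/489⌉ − ⌈16979/489⌉ = 36 − 35 = 1
n=39: ⌈(40·445+69)/489⌉ − ⌈(39·445+69)/489⌉ = ⌈17869/489⌉ − ⌈17424/489⌉ = 37 − 36 = 1
n=40: ⌈(41·445+69)/489⌉ − ⌈(40·445+69)/489⌉ = ⌈18314/489⌉ − ⌈17869/489⌉ = 38 − 37 = 1
n=41: ⌈(42·445+69)/489⌉ − ⌈(41·445+69)/489⌉ = ⌈18759/489⌉ − ⌈18314/489⌉ = 39 − 38 = 1
n=42: ⌈(43·445+69)/489⌉ − ⌈(42·445+69)/489⌉ = ⌈19204/489⌉ − ⌈18759/489⌉ = 40 − 39 = 1
n=43: ⌈(44·445+69)/489⌉ − ⌈(43·445+69)/489⌉ = ⌈19649/489⌉ − ⌈19204/489⌉ = 41 − 40 = 1
n=44: ⌈(45·445+69)/489⌉ − ⌈(44·445+69)/489⌉ = ⌈20094/489⌉ − ⌈19649/489⌉ = 42 − 41 = 1
n=45: ⌈(46·445+69)/489⌉ − ⌈(45·445+69)/489⌉ = ⌈20539/489⌉ − ⌈20094/489⌉ = 43 − 42 = 1
n=46: ⌈(47·445+69)/489⌉ − ⌈(46·445+69)/489⌉ = ⌈20984/489⌉ − ⌈20539/489⌉ = 43 − 43 = 0
n=47: ⌈(48·445+69)/489⌉ − ⌈(47·445+69)/489⌉ = ⌈21429/489⌉ − ⌈20984/489⌉ = 44 − 43 = 1
n=48: ⌈(49·445+69)/489⌉ − ⌈(48·445+69)/489⌉ = ⌈21874/489⌉ − ⌈21429/489⌉ = 45 − 44 = 1
n=49: ⌈(50·445+69)/489⌉ − ⌈(49·445+69)/489⌉ = ⌈22319/489⌉ − ⌈21874/489⌉ = 46 − 45 = 1
n=50: ⌈(51·445+69)/489⌉ − ⌈(50·445+69)/489⌉ = ⌈22764/489⌉ − ⌈22319/489⌉ = 47 − 46 = 1
n=51: ⌈(52·445+69)/489⌉ − ⌈(51·445+69)/489⌉ = ⌈23209/489⌉ − ⌈22764/489⌉ = 48 − 47 = 1
n=52: ⌈(53·445+69)/489⌉ − ⌈(52·445+69)/489⌉ = ⌈23654/489⌉ − ⌈23209/489⌉ = 49 − 48 = 1
n=53: ⌈(54·445+69)/489⌉ − ⌈(53·445+69)/489⌉ = ⌈24099/489⌉ − ⌈23654/489⌉ = 50 − 49 = 1
n=54: ⌈(55·445+69)/489⌉ − ⌈(54·445+69)/489⌉ = ⌈24544/489⌉ − ⌈24099/489⌉ = 51 − 50 = 1
n=55: ⌈(56·445+69)/489⌉ − ⌈(55·445+69)/489⌉ = ⌈24989/489⌉ − ⌈24544/489⌉ = 52 − 51 = 1
n=56: ⌈(57·445+69)/489⌉ − ⌈(56·445+69)/489⌉ = ⌈25434/489⌉ − ⌈24989/489⌉ = 53 − 52 = 1
n=57: ⌈(58·445+69)/489⌉ − ⌈(57·445+69)/489⌉ = ⌈25879/489⌉ − ⌈25434/489⌉ = 53 − 53 = 0
n=58: ⌈(59·445+69)/489⌉ − ⌈(58·445+69)/489⌉ = ⌈26324/489⌉ − ⌈25879/489⌉ = 54 − 53 = 1
n=59: ⌈(60·445+69)/489⌉ − ⌈(59·445+69)/489⌉ = ⌈26769/489⌉ − ⌈26324/489⌉ = 55 − 54 = 1
n=60: ⌈(61·445+69)/489⌉ − ⌈(60·445+69)/489⌉ = ⌈27214/489⌉ − ⌈26769/489⌉ = 56 − 55 = 1
n=61: ⌈(62·445+69)/489⌉ − ⌈(61·445+69)/489⌉ = ⌈27659/489⌉ − ⌈27214/489⌉ = 57 − 56 = 1
n=62: ⌈(63·445+69)/489⌉ − ⌈(62·445+69)/489⌉ = ⌈28104/489⌉ − ⌈27659/489⌉ = 58 − 57 = 1
n=63: ⌈(64·445+69)/489⌉ − ⌈(63·445+69)/489⌉ = ⌈28549/489⌉ − ⌈28104/489⌉ = 59 − 58 = 1
n=64: ⌈(65·445+69)/489⌉ − ⌈(64·445+69)/489⌉ = ⌈28994/489⌉ − ⌈28549/489⌉ = 60 − 59 = 1
n=65: ⌈(66·445+69)/489⌉ − ⌈(65·445+69)/489⌉ = ⌈29439/489⌉ − ⌈28994/489⌉ = 61 − 60 = 1
n=66: ⌈(67·445+69)/489⌉ − ⌈(66·445+69)/489⌉ = ⌈29884/489⌉ − ⌈29439/489⌉ = 62 − 61 = 1
n=67: ⌈(68·445+69)/489⌉ − ⌈(67·445+69)/489⌉ = ⌈30329/489⌉ − ⌈29884/489⌉ = 63 − 62 = 1
n=68: ⌈(69·445+69)/489⌉ − ⌈(68·445+69)/489⌉ = ⌈30774/489⌉ − ⌈30329/489⌉ = 63 − 63 = 0
n=69: ⌈(70·445+69)/489⌉ − ⌈(69·445+69)/489⌉ = ⌈31219/489⌉ − ⌈30774/489⌉ = 64 − 63 = 1
n=70: ⌈(71·445+69)/489⌉ − ⌈(70·445+69)/489⌉ = ⌈31664/489⌉ − ⌈31219/489⌉ = 65 − 64 = 1
n=71: ⌈(72·445+69)/489⌉ − ⌈(71·445+69)/489⌉ = ⌈32109/489⌉ − ⌈31664/489⌉ = 66 − 65 = 1
n=72: ⌈(73·445+69)/489⌉ − ⌈(72·445+69)/489⌉ = ⌈32554/489⌉ − ⌈32109/489⌉ = 67 − 66 = 1
n=73: ⌈(74·445+69)/489⌉ − ⌈(73·445+69)/489⌉ = ⌈32999/489⌉ − ⌈32554/489⌉ = 68 − 67 = 1
n=74: ⌈(75·445+69)/489⌉ − ⌈(74·445+69)/489⌉ = ⌈33444/489⌉ − ⌈32999/489⌉ = 69 − 68 = 1
n=75: ⌈(76·445+69)/489⌉ − ⌈(75·445+69)/489⌉ = ⌈33889/489⌉ − ⌈33444/489⌉ = 70 − 69 = 1
n=76: ⌈(77·445+69)/489⌉ − ⌈(76·445+69)/489⌉ = ⌈34334/489⌉ − ⌈33889/489⌉ = 71 − 70 = 1
n=77: ⌈(78·445+69)/489⌉ − ⌈(77·445+69)/489⌉ = ⌈34779/489⌉ − ⌈34334/489⌉ = 72 − 71 = 1
n=78: ⌈(79·445+69)/489⌉ − ⌈(78·445+69)/489⌉ = ⌈35224/489⌉ − ⌈34779/489⌉ = 73 − 72 = 1
n=79: ⌈(80·445+69)/489⌉ − ⌈(79·445+69)/489⌉ = ⌈35669/489⌉ − ⌈35224/489⌉ = 73 − 73 = 0
n=80: ⌈(81·445+69)/489⌉ − ⌈(80·445+69)/489⌉ = ⌈36114/489⌉ − ⌈35669/489⌉ = 74 − 73 = 1
n=81: ⌈(82·445+69)/489⌉ − ⌈(81·445+69)/489⌉ = ⌈36559/489⌉ − ⌈36114/489⌉ = 75 − 74 = 1
n=82: ⌈(83·445+69)/489⌉ − ⌈(82·445+69)/489⌉ = ⌈37004/489⌉ − ⌈36559/489⌉ = 76 − 75 = 1
n=83: ⌈(84·445+69)/489⌉ − ⌈(83·445+69)/489⌉ = ⌈37449/489⌉ − ⌈37004/489⌉ = 77 − 76 = 1
n=84: ⌈(85·445+69)/489⌉ − ⌈(84·445+69)/489⌉ = ⌈37894/489⌉ − ⌈37449/489⌉ = 78 − 77 = 1
n=85: ⌈(86·445+69)/489⌉ − ⌈(85·445+69)/489⌉ = ⌈38339/489⌉ − ⌈37894/489⌉ = 79 − 78 = 1
n=86: ⌈(87·445+69)/489⌉ − ⌈(86·445+69)/489⌉ = ⌈38784/489⌉ − ⌈38339/489⌉ = 80 − 79 = 1
n=87: ⌈(88·445+69)/489⌉ − ⌈(87·445+69)/489⌉ = ⌈39229/489⌉ − ⌈38784/489⌉ = 81 − 80 = 1
n=88: ⌈(89·445+69)/489⌉ − ⌈(88·445+69)/489⌉ = ⌈39674/489⌉ − ⌈39229/489⌉ = 82 − 81 = 1
n=89: ⌈(90·445+69)/489⌉ − ⌈(89·445+69)/489⌉ = ⌈40119/489⌉ − ⌈39674/489⌉ = 83 − 82 = 1
n=90: ⌈(91·445+69)/489⌉ − ⌈(90·445+69)/489⌉ = ⌈40564/489⌉ − ⌈40119/489⌉ = 83 − 83 = 0
n=91: ⌈(92·445+69)/489⌉ − ⌈(91·445+69)/489⌉ = ⌈41009/489⌉ − ⌈40564/489⌉ = 84 − 83 = 1
n=92: ⌈(93·445+69)/489⌉ − ⌈(92·445+69)/489⌉ = ⌈41454/489⌉ − ⌈41009/489⌉ = 85 − 84 = 1
n=93: ⌈(94·445+69)/489⌉ − ⌈(93·445+69)/489⌉ = ⌈41899/489⌉ − ⌈41454/489⌉ = 86 − 85 = 1
n=94: ⌈(95·445+69)/489⌉ − ⌈(94·445+69)/489⌉ = ⌈42344/489⌉ − ⌈41899/489⌉ = 87 − 86 = 1

10111111111101111111111011111111110111111111110111111111101111111111011111111110111111111101111


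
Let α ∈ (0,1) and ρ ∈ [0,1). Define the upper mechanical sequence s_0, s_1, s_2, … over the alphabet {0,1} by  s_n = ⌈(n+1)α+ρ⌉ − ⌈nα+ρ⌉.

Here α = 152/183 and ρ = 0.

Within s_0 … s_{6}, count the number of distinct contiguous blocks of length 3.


t_n = ⌈(n·152)/183⌉ for n = 0 … 7:
  n=0…7: ⌈0/183⌉=0 ⌈152/183⌉=1 ⌈304/183⌉=2 ⌈456/183⌉=3 ⌈608/183⌉=4 ⌈760/183⌉=5 ⌈912/183⌉=5 ⌈1064/183⌉=6
s_n = t_(n+1) − t_n for n = 0 … 6 gives
prefix = 1111101
slide a length-3 window over [0..2] … [4..6] (5 windows); first occurrence of each distinct factor:
  [  0..  2] 111
  [  3..  5] 110
  [  4..  6] 101
  (the other 2 windows repeat one of these)
distinct factors: {101, 110, 111}
count = 3  (Sturmian bound for length 3 is 4)

3


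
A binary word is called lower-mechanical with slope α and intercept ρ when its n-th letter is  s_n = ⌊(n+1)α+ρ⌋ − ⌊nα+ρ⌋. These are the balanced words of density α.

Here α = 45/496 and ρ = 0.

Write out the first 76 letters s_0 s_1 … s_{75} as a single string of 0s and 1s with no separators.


n=0: ⌊(1·45)/496⌋ − ⌊(0·45)/496⌋ = ⌊45/496⌋ − ⌊0/496⌋ = 0 − 0 = 0
n=1: ⌊(2·45)/496⌋ − ⌊(1·45)/496⌋ = ⌊90/496⌋ − ⌊45/496⌋ = 0 − 0 = 0
n=2: ⌊(3·45)/496⌋ − ⌊(2·45)/496⌋ = ⌊135/496⌋ − ⌊90/496⌋ = 0 − 0 = 0
n=3: ⌊(4·45)/496⌋ − ⌊(3·45)/496⌋ = ⌊180/496⌋ − ⌊135/496⌋ = 0 − 0 = 0
n=4: ⌊(5·45)/496⌋ − ⌊(4·45)/496⌋ = ⌊225/496⌋ − ⌊180/496⌋ = 0 − 0 = 0
n=5: ⌊(6·45)/496⌋ − ⌊(5·45)/496⌋ = ⌊270/496⌋ − ⌊225/496⌋ = 0 − 0 = 0
n=6: ⌊(7·45)/496⌋ − ⌊(6·45)/496⌋ = ⌊315/496⌋ − ⌊270/496⌋ = 0 − 0 = 0
n=7: ⌊(8·45)/496⌋ − ⌊(7·45)/496⌋ = ⌊360/496⌋ − ⌊315/496⌋ = 0 − 0 = 0
n=8: ⌊(9·45)/496⌋ − ⌊(8·45)/496⌋ = ⌊405/496⌋ − ⌊360/496⌋ = 0 − 0 = 0
n=9: ⌊(10·45)/496⌋ − ⌊(9·45)/496⌋ = ⌊450/496⌋ − ⌊405/496⌋ = 0 − 0 = 0
n=10: ⌊(11·45)/496⌋ − ⌊(10·45)/496⌋ = ⌊495/496⌋ − ⌊450/496⌋ = 0 − 0 = 0
n=11: ⌊(12·45)/496⌋ − ⌊(11·45)/496⌋ = ⌊540/496⌋ − ⌊495/496⌋ = 1 − 0 = 1
n=12: ⌊(13·45)/496⌋ − ⌊(12·45)/496⌋ = ⌊585/496⌋ − ⌊540/496⌋ = 1 − 1 = 0
n=13: ⌊(14·45)/496⌋ − ⌊(13·45)/496⌋ = ⌊630/496⌋ − ⌊585/496⌋ = 1 − 1 = 0
n=14: ⌊(15·45)/496⌋ − ⌊(14·45)/496⌋ = ⌊675/496⌋ − ⌊630/496⌋ = 1 − 1 = 0
n=15: ⌊(16·45)/496⌋ − ⌊(15·45)/496⌋ = ⌊720/496⌋ − ⌊675/496⌋ = 1 − 1 = 0
n=16: ⌊(17·45)/496⌋ − ⌊(16·45)/496⌋ = ⌊765/496⌋ − ⌊720/496⌋ = 1 − 1 = 0
n=17: ⌊(18·45)/496⌋ − ⌊(17·45)/496⌋ = ⌊810/496⌋ − ⌊765/496⌋ = 1 − 1 = 0
n=18: ⌊(19·45)/496⌋ − ⌊(18·45)/496⌋ = ⌊855/496⌋ − ⌊810/496⌋ = 1 − 1 = 0
n=19: ⌊(20·45)/496⌋ − ⌊(19·45)/496⌋ = ⌊900/496⌋ − ⌊855/496⌋ = 1 − 1 = 0
n=20: ⌊(21·45)/496⌋ − ⌊(20·45)/496⌋ = ⌊945/496⌋ − ⌊900/496⌋ = 1 − 1 = 0
n=21: ⌊(22·45)/496⌋ − ⌊(21·45)/496⌋ = ⌊990/496⌋ − ⌊945/496⌋ = 1 − 1 = 0
n=22: ⌊(23·45)/496⌋ − ⌊(22·45)/496⌋ = ⌊1035/496⌋ − ⌊990/496⌋ = 2 − 1 = 1
n=23: ⌊(24·45)/496⌋ − ⌊(23·45)/496⌋ = ⌊1080/496⌋ − ⌊1035/496⌋ = 2 − 2 = 0
n=24: ⌊(25·45)/496⌋ − ⌊(24·45)/496⌋ = ⌊1125/496⌋ − ⌊1080/496⌋ = 2 − 2 = 0
n=25: ⌊(26·45)/496⌋ − ⌊(25·45)/496⌋ = ⌊1170/496⌋ − ⌊1125/496⌋ = 2 − 2 = 0
n=26: ⌊(27·45)/496⌋ − ⌊(26·45)/496⌋ = ⌊1215/496⌋ − ⌊1170/496⌋ = 2 − 2 = 0
n=27: ⌊(28·45)/496⌋ − ⌊(27·45)/496⌋ = ⌊1260/496⌋ − ⌊1215/496⌋ = 2 − 2 = 0
n=28: ⌊(29·45)/496⌋ − ⌊(28·45)/496⌋ = ⌊1305/496⌋ − ⌊1260/496⌋ = 2 − 2 = 0
n=29: ⌊(30·45)/496⌋ − ⌊(29·45)/496⌋ = ⌊1350/496⌋ − ⌊1305/496⌋ = 2 − 2 = 0
n=30: ⌊(31·45)/496⌋ − ⌊(30·45)/496⌋ = ⌊1395/496⌋ − ⌊1350/496⌋ = 2 − 2 = 0
n=31: ⌊(32·45)/496⌋ − ⌊(31·45)/496⌋ = ⌊1440/496⌋ − ⌊1395/496⌋ = 2 − 2 = 0
n=32: ⌊(33·45)/496⌋ − ⌊(32·45)/496⌋ = ⌊1485/496⌋ − ⌊1440/496⌋ = 2 − 2 = 0
n=33: ⌊(34·45)/496⌋ − ⌊(33·45)/496⌋ = ⌊1530/496⌋ − ⌊1485/496⌋ = 3 − 2 = 1
n=34: ⌊(35·45)/496⌋ − ⌊(34·45)/496⌋ = ⌊1575/496⌋ − ⌊1530/496⌋ = 3 − 3 = 0
n=35: ⌊(36·45)/496⌋ − ⌊(35·45)/496⌋ = ⌊1620/496⌋ − ⌊1575/496⌋ = 3 − 3 = 0
n=36: ⌊(37·45)/496⌋ − ⌊(36·45)/496⌋ = ⌊1665/496⌋ − ⌊1620/496⌋ = 3 − 3 = 0
n=37: ⌊(38·45)/496⌋ − ⌊(37·45)/496⌋ = ⌊1710/496⌋ − ⌊1665/496⌋ = 3 − 3 = 0
n=38: ⌊(39·45)/496⌋ − ⌊(38·45)/496⌋ = ⌊1755/496⌋ − ⌊1710/496⌋ = 3 − 3 = 0
n=39: ⌊(40·45)/496⌋ − ⌊(39·45)/496⌋ = ⌊1800/496⌋ − ⌊1755/496⌋ = 3 − 3 = 0
n=40: ⌊(41·45)/496⌋ − ⌊(40·45)/496⌋ = ⌊1845/496⌋ − ⌊1800/496⌋ = 3 − 3 = 0
n=41: ⌊(42·45)/496⌋ − ⌊(41·45)/496⌋ = ⌊1890/496⌋ − ⌊1845/496⌋ = 3 − 3 = 0
n=42: ⌊(43·45)/496⌋ − ⌊(42·45)/496⌋ = ⌊1935/496⌋ − ⌊1890/496⌋ = 3 − 3 = 0
n=43: ⌊(44·45)/496⌋ − ⌊(43·45)/496⌋ = ⌊1980/496⌋ − ⌊1935/496⌋ = 3 − 3 = 0
n=44: ⌊(45·45)/496⌋ − ⌊(44·45)/496⌋ = ⌊2025/496⌋ − ⌊1980/496⌋ = 4 − 3 = 1
n=45: ⌊(46·45)/496⌋ − ⌊(45·45)/496⌋ = ⌊2070/496⌋ − ⌊2025/496⌋ = 4 − 4 = 0
n=46: ⌊(47·45)/496⌋ − ⌊(46·45)/496⌋ = ⌊2115/496⌋ − ⌊2070/496⌋ = 4 − 4 = 0
n=47: ⌊(48·45)/496⌋ − ⌊(47·45)/496⌋ = ⌊2160/496⌋ − ⌊2115/496⌋ = 4 − 4 = 0
n=48: ⌊(49·45)/496⌋ − ⌊(48·45)/496⌋ = ⌊2205/496⌋ − ⌊2160/496⌋ = 4 − 4 = 0
n=49: ⌊(50·45)/496⌋ − ⌊(49·45)/496⌋ = ⌊2250/496⌋ − ⌊2205/496⌋ = 4 − 4 = 0
n=50: ⌊(51·45)/496⌋ − ⌊(50·45)/496⌋ = ⌊2295/496⌋ − ⌊2250/496⌋ = 4 − 4 = 0
n=51: ⌊(52·45)/496⌋ − ⌊(51·45)/496⌋ = ⌊2340/496⌋ − ⌊2295/496⌋ = 4 − 4 = 0
n=52: ⌊(53·45)/496⌋ − ⌊(52·45)/496⌋ = ⌊2385/496⌋ − ⌊2340/496⌋ = 4 − 4 = 0
n=53: ⌊(54·45)/496⌋ − ⌊(53·45)/496⌋ = ⌊2430/496⌋ − ⌊2385/496⌋ = 4 − 4 = 0
n=54: ⌊(55·45)/496⌋ − ⌊(54·45)/496⌋ = ⌊2475/496⌋ − ⌊2430/496⌋ = 4 − 4 = 0
n=55: ⌊(56·45)/496⌋ − ⌊(55·45)/496⌋ = ⌊2520/496⌋ − ⌊2475/496⌋ = 5 − 4 = 1
n=56: ⌊(57·45)/496⌋ − ⌊(56·45)/496⌋ = ⌊2565/496⌋ − ⌊2520/496⌋ = 5 − 5 = 0
n=57: ⌊(58·45)/496⌋ − ⌊(57·45)/496⌋ = ⌊2610/496⌋ − ⌊2565/496⌋ = 5 − 5 = 0
n=58: ⌊(59·45)/496⌋ − ⌊(58·45)/496⌋ = ⌊2655/496⌋ − ⌊2610/496⌋ = 5 − 5 = 0
n=59: ⌊(60·45)/496⌋ − ⌊(59·45)/496⌋ = ⌊2700/496⌋ − ⌊2655/496⌋ = 5 − 5 = 0
n=60: ⌊(61·45)/496⌋ − ⌊(60·45)/496⌋ = ⌊2745/496⌋ − ⌊2700/496⌋ = 5 − 5 = 0
n=61: ⌊(62·45)/496⌋ − ⌊(61·45)/496⌋ = ⌊2790/496⌋ − ⌊2745/496⌋ = 5 − 5 = 0
n=62: ⌊(63·45)/496⌋ − ⌊(62·45)/496⌋ = ⌊2835/496⌋ − ⌊2790/496⌋ = 5 − 5 = 0
n=63: ⌊(64·45)/496⌋ − ⌊(63·45)/496⌋ = ⌊2880/496⌋ − ⌊2835/496⌋ = 5 − 5 = 0
n=64: ⌊(65·45)/496⌋ − ⌊(64·45)/496⌋ = ⌊2925/496⌋ − ⌊2880/496⌋ = 5 − 5 = 0
n=65: ⌊(66·45)/496⌋ − ⌊(65·45)/496⌋ = ⌊2970/496⌋ − ⌊2925/496⌋ = 5 − 5 = 0
n=66: ⌊(67·45)/496⌋ − ⌊(66·45)/496⌋ = ⌊3015/496⌋ − ⌊2970/496⌋ = 6 − 5 = 1
n=67: ⌊(68·45)/496⌋ − ⌊(67·45)/496⌋ = ⌊3060/496⌋ − ⌊3015/496⌋ = 6 − 6 = 0
n=68: ⌊(69·45)/496⌋ − ⌊(68·45)/496⌋ = ⌊3105/496⌋ − ⌊3060/496⌋ = 6 − 6 = 0
n=69: ⌊(70·45)/496⌋ − ⌊(69·45)/496⌋ = ⌊3150/496⌋ − ⌊3105/496⌋ = 6 − 6 = 0
n=70: ⌊(71·45)/496⌋ − ⌊(70·45)/496⌋ = ⌊3195/496⌋ − ⌊3150/496⌋ = 6 − 6 = 0
n=71: ⌊(72·45)/496⌋ − ⌊(71·45)/496⌋ = ⌊3240/496⌋ − ⌊3195/496⌋ = 6 − 6 = 0
n=72: ⌊(73·45)/496⌋ − ⌊(72·45)/496⌋ = ⌊3285/496⌋ − ⌊3240/496⌋ = 6 − 6 = 0
n=73: ⌊(74·45)/496⌋ − ⌊(73·45)/496⌋ = ⌊3330/496⌋ − ⌊3285/496⌋ = 6 − 6 = 0
n=74: ⌊(75·45)/496⌋ − ⌊(74·45)/496⌋ = ⌊3375/496⌋ − ⌊3330/496⌋ = 6 − 6 = 0
n=75: ⌊(76·45)/496⌋ − ⌊(75·45)/496⌋ = ⌊3420/496⌋ − ⌊3375/496⌋ = 6 − 6 = 0

0000000000010000000000100000000001000000000010000000000100000000001000000000


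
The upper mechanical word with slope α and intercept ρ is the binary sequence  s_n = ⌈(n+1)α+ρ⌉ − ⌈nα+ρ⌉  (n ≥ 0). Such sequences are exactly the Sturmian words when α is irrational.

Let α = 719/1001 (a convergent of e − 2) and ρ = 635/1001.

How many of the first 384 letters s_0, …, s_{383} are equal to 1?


276

#1s = Σ_{n=0}^{383} s_n = Σ_{n=0}^{383} (⌈(n+1)α+ρ⌉ − ⌈nα+ρ⌉)
the sum telescopes: every ⌈nα+ρ⌉ with 0 < n < 384 appears once with + and once with −, leaving ⌈384α+ρ⌉ − ⌈0·α+ρ⌉
384α + ρ = (384·719 + 635) / 1001 = 276731/1001
ρ = 635/1001
⌈276731/1001⌉ = 277,  ⌈635/1001⌉ = 1
#1s = 277 − 1 = 276


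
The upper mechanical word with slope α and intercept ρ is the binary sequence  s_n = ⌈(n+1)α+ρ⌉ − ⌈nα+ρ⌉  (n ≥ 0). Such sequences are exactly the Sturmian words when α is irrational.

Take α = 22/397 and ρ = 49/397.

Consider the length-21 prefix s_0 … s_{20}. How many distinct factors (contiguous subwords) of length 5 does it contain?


6

t_n = ⌈(n·22+49)/397⌉ for n = 0 … 21:
  n=0…9: ⌈49/397⌉=1 ⌈71/397⌉=1 ⌈93/397⌉=1 ⌈115/397⌉=1 ⌈137/397⌉=1 ⌈159/397⌉=1 ⌈181/397⌉=1 ⌈203/397⌉=1 ⌈225/397⌉=1 ⌈247/397⌉=1
  n=10…19: ⌈269/397⌉=1 ⌈291/397⌉=1 ⌈313/397⌉=1 ⌈335/397⌉=1 ⌈357/397⌉=1 ⌈379/397⌉=1 ⌈401/397⌉=2 ⌈423/397⌉=2 ⌈445/397⌉=2 ⌈467/397⌉=2
  n=20…21: ⌈489/397⌉=2 ⌈511/397⌉=2
s_n = t_(n+1) − t_n for n = 0 … 20 gives
prefix = 000000000000000100000
slide a length-5 window over [0..4] … [16..20] (17 windows); first occurrence of each distinct factor:
  [  0..  4] 00000
  [ 11.. 15] 00001
  [ 12.. 16] 00010
  [ 13.. 17] 00100
  [ 14.. 18] 01000
  [ 15.. 19] 10000
  (the other 11 windows repeat one of these)
distinct factors: {00000, 00001, 00010, 00100, 01000, 10000}
count = 6  (Sturmian bound for length 5 is 6)


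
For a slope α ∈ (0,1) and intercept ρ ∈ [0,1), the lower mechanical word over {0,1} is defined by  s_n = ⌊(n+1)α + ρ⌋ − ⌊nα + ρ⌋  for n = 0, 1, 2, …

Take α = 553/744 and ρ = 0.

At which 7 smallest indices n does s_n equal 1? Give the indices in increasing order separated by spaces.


1 2 4 5 6 8 9

n=0: ⌊553/744⌋−⌊0/744⌋ = 0−0 = 0
n=1: ⌊1106/744⌋−⌊553/744⌋ = 1−0 = 1  ← one
n=2: ⌊1659/744⌋−⌊1106/744⌋ = 2−1 = 1  ← one
n=3: ⌊2212/744⌋−⌊1659/744⌋ = 2−2 = 0
n=4: ⌊2765/744⌋−⌊2212/744⌋ = 3−2 = 1  ← one
n=5: ⌊3318/744⌋−⌊2765/744⌋ = 4−3 = 1  ← one
n=6: ⌊3871/744⌋−⌊3318/744⌋ = 5−4 = 1  ← one
n=7: ⌊4424/744⌋−⌊3871/744⌋ = 5−5 = 0
n=8: ⌊4977/744⌋−⌊4424/744⌋ = 6−5 = 1  ← one
n=9: ⌊5530/744⌋−⌊4977/744⌋ = 7−6 = 1  ← one
positions of the first 7 ones: 1 2 4 5 6 8 9


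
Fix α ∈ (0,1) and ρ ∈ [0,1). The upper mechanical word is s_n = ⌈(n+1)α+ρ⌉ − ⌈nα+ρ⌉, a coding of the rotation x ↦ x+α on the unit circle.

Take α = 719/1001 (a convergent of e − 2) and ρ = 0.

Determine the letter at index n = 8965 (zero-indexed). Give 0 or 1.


(n+1)α + ρ = (8966·719) / 1001 = 6446554/1001
nα + ρ     = (8965·719) / 1001 = 6445835/1001
⌈6446554/1001⌉ = 6441,  ⌈6445835/1001⌉ = 6440
s_{8965} = 6441 − 6440 = 1

1


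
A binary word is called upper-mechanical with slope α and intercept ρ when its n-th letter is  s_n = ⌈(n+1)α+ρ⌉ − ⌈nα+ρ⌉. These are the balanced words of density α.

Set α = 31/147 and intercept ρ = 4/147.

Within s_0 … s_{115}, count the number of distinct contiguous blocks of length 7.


8

t_n = ⌈(n·31+4)/147⌉ for n = 0 … 116:
  n=0…9: ⌈4/147⌉=1 ⌈35/147⌉=1 ⌈66/147⌉=1 ⌈97/147⌉=1 ⌈128/147⌉=1 ⌈159/147⌉=2 ⌈190/147⌉=2 ⌈221/147⌉=2 ⌈252/147⌉=2 ⌈283/147⌉=2
  n=10…19: ⌈314/147⌉=3 ⌈345/147⌉=3 ⌈376/147⌉=3 ⌈407/147⌉=3 ⌈438/147⌉=3 ⌈469/147⌉=4 ⌈500/147⌉=4 ⌈531/147⌉=4 ⌈562/147⌉=4 ⌈593/147⌉=5
  n=20…29: ⌈624/147⌉=5 ⌈655/147⌉=5 ⌈686/147⌉=5 ⌈717/147⌉=5 ⌈748/147⌉=6 ⌈779/147⌉=6 ⌈810/147⌉=6 ⌈841/147⌉=6 ⌈872/147⌉=6 ⌈903/147⌉=7
  n=30…39: ⌈934/147⌉=7 ⌈965/147⌉=7 ⌈996/147⌉=7 ⌈1027/147⌉=7 ⌈1058/147⌉=8 ⌈1089/147⌉=8 ⌈1120/147⌉=8 ⌈1151/147⌉=8 ⌈1182/147⌉=9 ⌈1213/147⌉=9
  n=40…49: ⌈1244/147⌉=9 ⌈1275/147⌉=9 ⌈1306/147⌉=9 ⌈1337/147⌉=10 ⌈1368/147⌉=10 ⌈1399/147⌉=10 ⌈1430/147⌉=10 ⌈1461/147⌉=10 ⌈1492/147⌉=11 ⌈1523/147⌉=11
  n=50…59: ⌈1554/147⌉=11 ⌈1585/147⌉=11 ⌈1616/147⌉=11 ⌈1647/147⌉=12 ⌈1678/147⌉=12 ⌈1709/147⌉=12 ⌈1740/147⌉=12 ⌈1771/147⌉=13 ⌈1802/147⌉=13 ⌈1833/147⌉=13
  n=60…69: ⌈1864/147⌉=13 ⌈1895/147⌉=13 ⌈1926/147⌉=14 ⌈1957/147⌉=14 ⌈1988/147⌉=14 ⌈2019/147⌉=14 ⌈2050/147⌉=14 ⌈2081/147⌉=15 ⌈2112/147⌉=15 ⌈2143/147⌉=15
  n=70…79: ⌈2174/147⌉=15 ⌈2205/147⌉=15 ⌈2236/147⌉=16 ⌈2267/147⌉=16 ⌈2298/147⌉=16 ⌈2329/147⌉=16 ⌈2360/147⌉=17 ⌈2391/147⌉=17 ⌈2422/147⌉=17 ⌈2453/147⌉=17
  n=80…89: ⌈2484/147⌉=17 ⌈2515/147⌉=18 ⌈2546/147⌉=18 ⌈2577/147⌉=18 ⌈2608/147⌉=18 ⌈2639/147⌉=18 ⌈2670/147⌉=19 ⌈2701/147⌉=19 ⌈2732/147⌉=19 ⌈2763/147⌉=19
  n=90…99: ⌈2794/147⌉=20 ⌈2825/147⌉=20 ⌈2856/147⌉=20 ⌈2887/147⌉=20 ⌈2918/147⌉=20 ⌈2949/147⌉=21 ⌈2980/147⌉=21 ⌈3011/147⌉=21 ⌈3042/147⌉=21 ⌈3073/147⌉=21
  n=100…109: ⌈3104/147⌉=22 ⌈3135/147⌉=22 ⌈3166/147⌉=22 ⌈3197/147⌉=22 ⌈3228/147⌉=22 ⌈3259/147⌉=23 ⌈3290/147⌉=23 ⌈3321/147⌉=23 ⌈3352/147⌉=23 ⌈3383/147⌉=24
  n=110…116: ⌈3414/147⌉=24 ⌈3445/147⌉=24 ⌈3476/147⌉=24 ⌈3507/147⌉=24 ⌈3538/147⌉=25 ⌈3569/147⌉=25 ⌈3600/147⌉=25
s_n = t_(n+1) − t_n for n = 0 … 115 gives
prefix = 00001000010000100010000100001000010001000010000100001000100001000010000100010000100001000100001000010000100010000100
slide a length-7 window over [0..6] … [109..115] (110 windows); first occurrence of each distinct factor:
  [  0..  6] 0000100
  [  1..  7] 0001000
  [  2..  8] 0010000
  [  3..  9] 0100001
  [  4.. 10] 1000010
  [ 12.. 18] 0010001
  [ 13.. 19] 0100010
  [ 14.. 20] 1000100
  (the other 102 windows repeat one of these)
distinct factors: {0000100, 0001000, 0010000, 0010001, 0100001, 0100010, 1000010, 1000100}
count = 8  (Sturmian bound for length 7 is 8)


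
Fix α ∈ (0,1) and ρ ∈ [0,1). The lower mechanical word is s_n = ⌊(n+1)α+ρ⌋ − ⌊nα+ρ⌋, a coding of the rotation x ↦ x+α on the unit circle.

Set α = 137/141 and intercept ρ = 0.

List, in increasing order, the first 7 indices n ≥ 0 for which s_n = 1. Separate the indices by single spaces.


1 2 3 4 5 6 7

n=0: ⌊137/141⌋−⌊0/141⌋ = 0−0 = 0
n=1: ⌊274/141⌋−⌊137/141⌋ = 1−0 = 1  ← one
n=2: ⌊411/141⌋−⌊274/141⌋ = 2−1 = 1  ← one
n=3: ⌊548/141⌋−⌊411/141⌋ = 3−2 = 1  ← one
n=4: ⌊685/141⌋−⌊548/141⌋ = 4−3 = 1  ← one
n=5: ⌊822/141⌋−⌊685/141⌋ = 5−4 = 1  ← one
n=6: ⌊959/141⌋−⌊822/141⌋ = 6−5 = 1  ← one
n=7: ⌊1096/141⌋−⌊959/141⌋ = 7−6 = 1  ← one
positions of the first 7 ones: 1 2 3 4 5 6 7


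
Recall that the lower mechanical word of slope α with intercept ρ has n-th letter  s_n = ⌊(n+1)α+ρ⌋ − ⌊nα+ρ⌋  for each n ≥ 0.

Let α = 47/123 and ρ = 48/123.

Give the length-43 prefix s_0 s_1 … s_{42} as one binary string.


0100101001001010010100100101001010010010100

n=0: ⌊(1·47+48)/123⌋ − ⌊(0·47+48)/123⌋ = ⌊95/123⌋ − ⌊48/123⌋ = 0 − 0 = 0
n=1: ⌊(2·47+48)/123⌋ − ⌊(1·47+48)/123⌋ = ⌊142/123⌋ − ⌊95/123⌋ = 1 − 0 = 1
n=2: ⌊(3·47+48)/123⌋ − ⌊(2·47+48)/123⌋ = ⌊189/123⌋ − ⌊142/123⌋ = 1 − 1 = 0
n=3: ⌊(4·47+48)/123⌋ − ⌊(3·47+48)/123⌋ = ⌊236/123⌋ − ⌊189/123⌋ = 1 − 1 = 0
n=4: ⌊(5·47+48)/123⌋ − ⌊(4·47+48)/123⌋ = ⌊283/123⌋ − ⌊236/123⌋ = 2 − 1 = 1
n=5: ⌊(6·47+48)/123⌋ − ⌊(5·47+48)/123⌋ = ⌊330/123⌋ − ⌊283/123⌋ = 2 − 2 = 0
n=6: ⌊(7·47+48)/123⌋ − ⌊(6·47+48)/123⌋ = ⌊377/123⌋ − ⌊330/123⌋ = 3 − 2 = 1
n=7: ⌊(8·47+48)/123⌋ − ⌊(7·47+48)/123⌋ = ⌊424/123⌋ − ⌊377/123⌋ = 3 − 3 = 0
n=8: ⌊(9·47+48)/123⌋ − ⌊(8·47+48)/123⌋ = ⌊471/123⌋ − ⌊424/123⌋ = 3 − 3 = 0
n=9: ⌊(10·47+48)/123⌋ − ⌊(9·47+48)/123⌋ = ⌊518/123⌋ − ⌊471/123⌋ = 4 − 3 = 1
n=10: ⌊(11·47+48)/123⌋ − ⌊(10·47+48)/123⌋ = ⌊565/123⌋ − ⌊518/123⌋ = 4 − 4 = 0
n=11: ⌊(12·47+48)/123⌋ − ⌊(11·47+48)/123⌋ = ⌊612/123⌋ − ⌊565/123⌋ = 4 − 4 = 0
n=12: ⌊(13·47+48)/123⌋ − ⌊(12·47+48)/123⌋ = ⌊659/123⌋ − ⌊612/123⌋ = 5 − 4 = 1
n=13: ⌊(14·47+48)/123⌋ − ⌊(13·47+48)/123⌋ = ⌊706/123⌋ − ⌊659/123⌋ = 5 − 5 = 0
n=14: ⌊(15·47+48)/123⌋ − ⌊(14·47+48)/123⌋ = ⌊753/123⌋ − ⌊706/123⌋ = 6 − 5 = 1
n=15: ⌊(16·47+48)/123⌋ − ⌊(15·47+48)/123⌋ = ⌊800/123⌋ − ⌊753/123⌋ = 6 − 6 = 0
n=16: ⌊(17·47+48)/123⌋ − ⌊(16·47+48)/123⌋ = ⌊847/123⌋ − ⌊800/123⌋ = 6 − 6 = 0
n=17: ⌊(18·47+48)/123⌋ − ⌊(17·47+48)/123⌋ = ⌊894/123⌋ − ⌊847/123⌋ = 7 − 6 = 1
n=18: ⌊(19·47+48)/123⌋ − ⌊(18·47+48)/123⌋ = ⌊941/123⌋ − ⌊894/123⌋ = 7 − 7 = 0
n=19: ⌊(20·47+48)/123⌋ − ⌊(19·47+48)/123⌋ = ⌊988/123⌋ − ⌊941/123⌋ = 8 − 7 = 1
n=20: ⌊(21·47+48)/123⌋ − ⌊(20·47+48)/123⌋ = ⌊1035/123⌋ − ⌊988/123⌋ = 8 − 8 = 0
n=21: ⌊(22·47+48)/123⌋ − ⌊(21·47+48)/123⌋ = ⌊1082/123⌋ − ⌊1035/123⌋ = 8 − 8 = 0
n=22: ⌊(23·47+48)/123⌋ − ⌊(22·47+48)/123⌋ = ⌊1129/123⌋ − ⌊1082/123⌋ = 9 − 8 = 1
n=23: ⌊(24·47+48)/123⌋ − ⌊(23·47+48)/123⌋ = ⌊1176/123⌋ − ⌊1129/123⌋ = 9 − 9 = 0
n=24: ⌊(25·47+48)/123⌋ − ⌊(24·47+48)/123⌋ = ⌊1223/123⌋ − ⌊1176/123⌋ = 9 − 9 = 0
n=25: ⌊(26·47+48)/123⌋ − ⌊(25·47+48)/123⌋ = ⌊1270/123⌋ − ⌊1223/123⌋ = 10 − 9 = 1
n=26: ⌊(27·47+48)/123⌋ − ⌊(26·47+48)/123⌋ = ⌊1317/123⌋ − ⌊1270/123⌋ = 10 − 10 = 0
n=27: ⌊(28·47+48)/123⌋ − ⌊(27·47+48)/123⌋ = ⌊1364/123⌋ − ⌊1317/123⌋ = 11 − 10 = 1
n=28: ⌊(29·47+48)/123⌋ − ⌊(28·47+48)/123⌋ = ⌊1411/123⌋ − ⌊1364/123⌋ = 11 − 11 = 0
n=29: ⌊(30·47+48)/123⌋ − ⌊(29·47+48)/123⌋ = ⌊1458/123⌋ − ⌊1411/123⌋ = 11 − 11 = 0
n=30: ⌊(31·47+48)/123⌋ − ⌊(30·47+48)/123⌋ = ⌊1505/123⌋ − ⌊1458/123⌋ = 12 − 11 = 1
n=31: ⌊(32·47+48)/123⌋ − ⌊(31·47+48)/123⌋ = ⌊1552/123⌋ − ⌊1505/123⌋ = 12 − 12 = 0
n=32: ⌊(33·47+48)/123⌋ − ⌊(32·47+48)/123⌋ = ⌊1599/123⌋ − ⌊1552/123⌋ = 13 − 12 = 1
n=33: ⌊(34·47+48)/123⌋ − ⌊(33·47+48)/123⌋ = ⌊1646/123⌋ − ⌊1599/123⌋ = 13 − 13 = 0
n=34: ⌊(35·47+48)/123⌋ − ⌊(34·47+48)/123⌋ = ⌊1693/123⌋ − ⌊1646/123⌋ = 13 − 13 = 0
n=35: ⌊(36·47+48)/123⌋ − ⌊(35·47+48)/123⌋ = ⌊1740/123⌋ − ⌊1693/123⌋ = 14 − 13 = 1
n=36: ⌊(37·47+48)/123⌋ − ⌊(36·47+48)/123⌋ = ⌊1787/123⌋ − ⌊1740/123⌋ = 14 − 14 = 0
n=37: ⌊(38·47+48)/123⌋ − ⌊(37·47+48)/123⌋ = ⌊1834/123⌋ − ⌊1787/123⌋ = 14 − 14 = 0
n=38: ⌊(39·47+48)/123⌋ − ⌊(38·47+48)/123⌋ = ⌊1881/123⌋ − ⌊1834/123⌋ = 15 − 14 = 1
n=39: ⌊(40·47+48)/123⌋ − ⌊(39·47+48)/123⌋ = ⌊1928/123⌋ − ⌊1881/123⌋ = 15 − 15 = 0
n=40: ⌊(41·47+48)/123⌋ − ⌊(40·47+48)/123⌋ = ⌊1975/123⌋ − ⌊1928/123⌋ = 16 − 15 = 1
n=41: ⌊(42·47+48)/123⌋ − ⌊(41·47+48)/123⌋ = ⌊2022/123⌋ − ⌊1975/123⌋ = 16 − 16 = 0
n=42: ⌊(43·47+48)/123⌋ − ⌊(42·47+48)/123⌋ = ⌊2069/123⌋ − ⌊2022/123⌋ = 16 − 16 = 0


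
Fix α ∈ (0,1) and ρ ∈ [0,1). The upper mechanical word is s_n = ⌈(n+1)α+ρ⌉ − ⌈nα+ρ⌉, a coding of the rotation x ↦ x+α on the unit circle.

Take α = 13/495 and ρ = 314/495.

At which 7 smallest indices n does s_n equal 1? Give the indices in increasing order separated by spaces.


n=0: ⌈327/495⌉−⌈314/495⌉ = 1−1 = 0
n=1: ⌈340/495⌉−⌈327/495⌉ = 1−1 = 0
  …
n=13: ⌈496/495⌉−⌈483/495⌉ = 2−1 = 1  ← one
n=14: ⌈509/495⌉−⌈496/495⌉ = 2−2 = 0
n=15: ⌈522/495⌉−⌈509/495⌉ = 2−2 = 0
  …
n=52: ⌈1003/495⌉−⌈990/495⌉ = 3−2 = 1  ← one
n=53: ⌈1016/495⌉−⌈1003/495⌉ = 3−3 = 0
n=54: ⌈1029/495⌉−⌈1016/495⌉ = 3−3 = 0
  …
n=90: ⌈1497/495⌉−⌈1484/495⌉ = 4−3 = 1  ← one
n=91: ⌈1510/495⌉−⌈1497/495⌉ = 4−4 = 0
n=92: ⌈1523/495⌉−⌈1510/495⌉ = 4−4 = 0
  …
n=128: ⌈1991/495⌉−⌈1978/495⌉ = 5−4 = 1  ← one
n=129: ⌈2004/495⌉−⌈1991/495⌉ = 5−5 = 0
n=130: ⌈2017/495⌉−⌈2004/495⌉ = 5−5 = 0
  …
n=166: ⌈2485/495⌉−⌈2472/495⌉ = 6−5 = 1  ← one
n=167: ⌈2498/495⌉−⌈2485/495⌉ = 6−6 = 0
n=168: ⌈2511/495⌉−⌈2498/495⌉ = 6−6 = 0
  …
n=204: ⌈2979/495⌉−⌈2966/495⌉ = 7−6 = 1  ← one
n=205: ⌈2992/495⌉−⌈2979/495⌉ = 7−7 = 0
n=206: ⌈3005/495⌉−⌈2992/495⌉ = 7−7 = 0
  …
n=242: ⌈3473/495⌉−⌈3460/495⌉ = 8−7 = 1  ← one
positions of the first 7 ones: 13 52 90 128 166 204 242

13 52 90 128 166 204 242


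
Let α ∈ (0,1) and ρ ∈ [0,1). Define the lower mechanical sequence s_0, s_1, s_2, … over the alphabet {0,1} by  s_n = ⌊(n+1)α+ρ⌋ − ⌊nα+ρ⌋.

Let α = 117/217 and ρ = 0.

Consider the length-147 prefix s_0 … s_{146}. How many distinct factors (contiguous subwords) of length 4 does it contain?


5

t_n = ⌊(n·117)/217⌋ for n = 0 … 147:
  n=0…9: ⌊0/217⌋=0 ⌊117/217⌋=0 ⌊234/217⌋=1 ⌊351/217⌋=1 ⌊468/217⌋=2 ⌊585/217⌋=2 ⌊702/217⌋=3 ⌊819/217⌋=3 ⌊936/217⌋=4 ⌊1053/217⌋=4
  n=10…19: ⌊1170/217⌋=5 ⌊1287/217⌋=5 ⌊1404/217⌋=6 ⌊1521/217⌋=7 ⌊1638/217⌋=7 ⌊1755/217⌋=8 ⌊1872/217⌋=8 ⌊1989/217⌋=9 ⌊2106/217⌋=9 ⌊2223/217⌋=10
  n=20…29: ⌊2340/217⌋=10 ⌊2457/217⌋=11 ⌊2574/217⌋=11 ⌊2691/217⌋=12 ⌊2808/217⌋=12 ⌊2925/217⌋=13 ⌊3042/217⌋=14 ⌊3159/217⌋=14 ⌊3276/217⌋=15 ⌊3393/217⌋=15
  n=30…39: ⌊3510/217⌋=16 ⌊3627/217⌋=16 ⌊3744/217⌋=17 ⌊3861/217⌋=17 ⌊3978/217⌋=18 ⌊4095/217⌋=18 ⌊4212/217⌋=19 ⌊4329/217⌋=19 ⌊4446/217⌋=20 ⌊4563/217⌋=21
  n=40…49: ⌊4680/217⌋=21 ⌊4797/217⌋=22 ⌊4914/217⌋=22 ⌊5031/217⌋=23 ⌊5148/217⌋=23 ⌊5265/217⌋=24 ⌊5382/217⌋=24 ⌊5499/217⌋=25 ⌊5616/217⌋=25 ⌊5733/217⌋=26
  n=50…59: ⌊5850/217⌋=26 ⌊5967/217⌋=27 ⌊6084/217⌋=28 ⌊6201/217⌋=28 ⌊6318/217⌋=29 ⌊6435/217⌋=29 ⌊6552/217⌋=30 ⌊6669/217⌋=30 ⌊6786/217⌋=31 ⌊6903/217⌋=31
  n=60…69: ⌊7020/217⌋=32 ⌊7137/217⌋=32 ⌊7254/217⌋=33 ⌊7371/217⌋=33 ⌊7488/217⌋=34 ⌊7605/217⌋=35 ⌊7722/217⌋=35 ⌊7839/217⌋=36 ⌊7956/217⌋=36 ⌊8073/217⌋=37
  n=70…79: ⌊8190/217⌋=37 ⌊8307/217⌋=38 ⌊8424/217⌋=38 ⌊8541/217⌋=39 ⌊8658/217⌋=39 ⌊8775/217⌋=40 ⌊8892/217⌋=40 ⌊9009/217⌋=41 ⌊9126/217⌋=42 ⌊9243/217⌋=42
  n=80…89: ⌊9360/217⌋=43 ⌊9477/217⌋=43 ⌊9594/217⌋=44 ⌊9711/217⌋=44 ⌊9828/217⌋=45 ⌊9945/217⌋=45 ⌊10062/217⌋=46 ⌊10179/217⌋=46 ⌊10296/217⌋=47 ⌊10413/217⌋=47
  n=90…99: ⌊10530/217⌋=48 ⌊10647/217⌋=49 ⌊10764/217⌋=49 ⌊10881/217⌋=50 ⌊10998/217⌋=50 ⌊11115/217⌋=51 ⌊11232/217⌋=51 ⌊11349/217⌋=52 ⌊11466/217⌋=52 ⌊11583/217⌋=53
  n=100…109: ⌊11700/217⌋=53 ⌊11817/217⌋=54 ⌊11934/217⌋=54 ⌊12051/217⌋=55 ⌊12168/217⌋=56 ⌊12285/217⌋=56 ⌊12402/217⌋=57 ⌊12519/217⌋=57 ⌊12636/217⌋=58 ⌊12753/217⌋=58
  n=110…119: ⌊12870/217⌋=59 ⌊12987/217⌋=59 ⌊13104/217⌋=60 ⌊13221/217⌋=60 ⌊13338/217⌋=61 ⌊13455/217⌋=62 ⌊13572/217⌋=62 ⌊13689/217⌋=63 ⌊13806/217⌋=63 ⌊13923/217⌋=64
  n=120…129: ⌊14040/217⌋=64 ⌊14157/217⌋=65 ⌊14274/217⌋=65 ⌊14391/217⌋=66 ⌊14508/217⌋=66 ⌊14625/217⌋=67 ⌊14742/217⌋=67 ⌊14859/217⌋=68 ⌊14976/217⌋=69 ⌊15093/217⌋=69
  n=130…139: ⌊15210/217⌋=70 ⌊15327/217⌋=70 ⌊15444/217⌋=71 ⌊15561/217⌋=71 ⌊15678/217⌋=72 ⌊15795/217⌋=72 ⌊15912/217⌋=73 ⌊16029/217⌋=73 ⌊16146/217⌋=74 ⌊16263/217⌋=74
  n=140…147: ⌊16380/217⌋=75 ⌊16497/217⌋=76 ⌊16614/217⌋=76 ⌊16731/217⌋=77 ⌊16848/217⌋=77 ⌊16965/217⌋=78 ⌊17082/217⌋=78 ⌊17199/217⌋=79
s_n = t_(n+1) − t_n for n = 0 … 146 gives
prefix = 010101010101101010101010110101010101011010101010101101010101010110101010101011010101010101101010101010110101010101101010101010110101010101011010101
slide a length-4 window over [0..3] … [143..146] (144 windows); first occurrence of each distinct factor:
  [  0..  3] 0101
  [  1..  4] 1010
  [  9.. 12] 1011
  [ 10.. 13] 0110
  [ 11.. 14] 1101
  (the other 139 windows repeat one of these)
distinct factors: {0101, 0110, 1010, 1011, 1101}
count = 5  (Sturmian bound for length 4 is 5)
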